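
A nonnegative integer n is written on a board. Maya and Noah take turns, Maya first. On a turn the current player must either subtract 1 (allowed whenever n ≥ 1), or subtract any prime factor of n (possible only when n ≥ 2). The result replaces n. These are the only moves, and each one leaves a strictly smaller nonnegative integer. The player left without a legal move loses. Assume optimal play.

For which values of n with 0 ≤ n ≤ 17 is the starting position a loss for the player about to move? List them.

Build the W/L table. Terminal = L. A non-terminal position is W if it has a move to some L; otherwise it is L.
n=0: no move → L
n=1: →0(L), so W
n=2: →0(L), so W
n=3: →0(L), so W
n=4: →2(W), 3(W) — all W, so L
n=5: →0(L), so W
n=6: →4(L), so W
n=7: →0(L), so W
n=8: →6(W), 7(W) — all W, so L
n=9: →8(L), so W
n=10: →8(L), so W
n=11: →0(L), so W
n=12: →9(W), 10(W), 11(W) — all W, so L
n=13: →0(L), so W
n=14: →12(L), so W
n=15: →12(L), so W
n=16: →14(W), 15(W) — all W, so L
n=17: →0(L), so W
Reading off the rows marked L gives the requested list; there are 5 such values of n.

0, 4, 8, 12, 16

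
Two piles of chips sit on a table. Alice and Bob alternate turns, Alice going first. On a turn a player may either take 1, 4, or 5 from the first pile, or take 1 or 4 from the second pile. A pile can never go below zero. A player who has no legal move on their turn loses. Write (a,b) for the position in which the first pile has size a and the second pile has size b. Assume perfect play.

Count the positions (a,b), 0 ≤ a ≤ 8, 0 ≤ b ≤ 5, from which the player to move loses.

15

Use the standard recursion: the mover loses at a terminal position; elsewhere, the mover wins exactly when some move hands the opponent an L position.
Every move lowers a or b (never raises either), so fill the grid row by row in increasing a, and left to right within a row: each cell's successors are then already labelled.
      b=0  b=1  b=2  b=3  b=4  b=5
a=0:    L    W    L    W    W    L
a=1:    W    L    W    L    W    W
a=2:    L    W    L    W    W    L
a=3:    W    L    W    L    W    W
a=4:    W    W    W    W    L    W
a=5:    W    W    W    W    W    W
a=6:    W    W    W    W    L    W
a=7:    W    W    W    W    W    W
a=8:    L    W    L    W    W    L
Cells with no legal move (terminal, hence L): (0,0).
The remaining L cells, each justified by listing all of its moves:
(0,2): the only move is to (0,1)(W), a W ⇒ L
(0,5): moves to (0,4)(W), (0,1)(W); every one is W ⇒ L
(1,1): moves to (0,1)(W), (1,0)(W); every one is W ⇒ L
(1,3): moves to (0,3)(W), (1,2)(W); every one is W ⇒ L
(2,0): the only move is to (1,0)(W), a W ⇒ L
(2,2): moves to (1,2)(W), (2,1)(W); every one is W ⇒ L
(2,5): moves to (1,5)(W), (2,4)(W), (2,1)(W); every one is W ⇒ L
(3,1): moves to (2,1)(W), (3,0)(W); every one is W ⇒ L
(3,3): moves to (2,3)(W), (3,2)(W); every one is W ⇒ L
(4,4): moves to (3,4)(W), (0,4)(W), (4,3)(W), (4,0)(W); every one is W ⇒ L
(6,4): moves to (5,4)(W), (2,4)(W), (1,4)(W), (6,3)(W), (6,0)(W); every one is W ⇒ L
(8,0): moves to (7,0)(W), (4,0)(W), (3,0)(W); every one is W ⇒ L
(8,2): moves to (7,2)(W), (4,2)(W), (3,2)(W), (8,1)(W); every one is W ⇒ L
(8,5): moves to (7,5)(W), (4,5)(W), (3,5)(W), (8,4)(W), (8,1)(W); every one is W ⇒ L
Every other cell has at least one move into one of the L cells above, so it is W.
L cells per row: a=0: 3, a=1: 2, a=2: 3, a=3: 2, a=4: 1, a=5: 0, a=6: 1, a=7: 0, a=8: 3; total 15.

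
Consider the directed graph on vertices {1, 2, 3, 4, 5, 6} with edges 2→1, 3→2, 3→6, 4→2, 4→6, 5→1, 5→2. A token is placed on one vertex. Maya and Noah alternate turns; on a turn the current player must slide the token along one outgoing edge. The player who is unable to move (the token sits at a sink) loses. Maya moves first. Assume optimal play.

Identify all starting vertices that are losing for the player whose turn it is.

1, 6

Use the standard recursion: the mover loses at a terminal position; elsewhere, the mover wins exactly when some move hands the opponent an L position.
Every edge goes from a vertex to one that appears earlier in the order 6, 1, 2, 4, 3, 5, so processing vertices in that order labels each vertex after all of its successors.
6: no outgoing edge → L
1: no outgoing edge → L
2: →1(L), so W
4: →6(L), so W
3: →6(L), so W
5: →1(L), so W
Reading off the rows marked L gives the requested list; there are 2 such vertices.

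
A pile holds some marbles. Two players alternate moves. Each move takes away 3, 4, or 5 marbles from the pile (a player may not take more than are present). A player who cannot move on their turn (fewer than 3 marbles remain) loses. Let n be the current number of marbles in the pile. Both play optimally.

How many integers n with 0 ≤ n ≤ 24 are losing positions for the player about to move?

10

Positions with no move are L. A position that does have a move is losing for the player to move precisely when every available move leads to a winning position for the opponent. Fill in the labels:
n=0: no move → L
n=1: no move → L
n=2: no move → L
n=3: →0(L), so W
n=4: →1(L), so W
n=5: →2(L), so W
n=6: →2(L), so W
n=7: →2(L), so W
n=8: →5(W), 4(W), 3(W) — all W, so L
n=9: →6(W), 5(W), 4(W) — all W, so L
n=10: →7(W), 6(W), 5(W) — all W, so L
n=11: →8(L), so W
n=12: →9(L), so W
n=13: →10(L), so W
n=14: →10(L), so W
n=15: →10(L), so W
n=16: →13(W), 12(W), 11(W) — all W, so L
n=17: →14(W), 13(W), 12(W) — all W, so L
n=18: →15(W), 14(W), 13(W) — all W, so L
n=19: →16(L), so W
n=20: →17(L), so W
n=21: →18(L), so W
n=22: →18(L), so W
n=23: →18(L), so W
n=24: →21(W), 20(W), 19(W) — all W, so L
L entries with 0 ≤ n ≤ 24: n = 0, 1, 2, 8, 9, 10, 16, 17, 18, 24; that makes 10.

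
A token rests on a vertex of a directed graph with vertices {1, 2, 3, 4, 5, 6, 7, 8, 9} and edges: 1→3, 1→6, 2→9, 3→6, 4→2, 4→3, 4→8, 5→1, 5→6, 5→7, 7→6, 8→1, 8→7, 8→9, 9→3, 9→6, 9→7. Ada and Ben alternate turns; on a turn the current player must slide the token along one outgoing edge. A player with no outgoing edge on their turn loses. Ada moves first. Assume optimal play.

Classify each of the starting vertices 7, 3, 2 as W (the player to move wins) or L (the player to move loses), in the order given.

Classify positions by backward induction: terminal positions (no move available) are L. From any other position, the mover wins iff some move reaches an L.
Every edge goes from a vertex to one that appears earlier in the order 6, 3, 7, 9, 1, 8, 5, 2, 4, so processing vertices in that order labels each vertex after all of its successors.
6: no outgoing edge → L
3: can move to 6, which is L ⇒ W
7: can move to 6, which is L ⇒ W
9: can move to 6, which is L ⇒ W
1: can move to 6, which is L ⇒ W
8: moves to 1(W), 9(W), 7(W); every one is W ⇒ L
5: can move to 6, which is L ⇒ W
2: the only move is to 9(W), a W ⇒ L
4: can move to 2, which is L ⇒ W

7: W, 3: W, 2: L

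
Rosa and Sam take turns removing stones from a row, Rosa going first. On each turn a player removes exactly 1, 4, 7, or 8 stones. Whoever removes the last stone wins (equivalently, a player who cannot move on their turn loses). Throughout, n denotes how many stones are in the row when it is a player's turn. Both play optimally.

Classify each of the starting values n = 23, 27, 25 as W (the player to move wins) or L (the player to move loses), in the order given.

23: W, 27: L, 25: L

Build the W/L table. Terminal = L. A non-terminal position is W if it has a move to some L; otherwise it is L.
n=0: no move → L
n=1: can move to 0, which is L ⇒ W
n=2: the only move is to 1(W), a W ⇒ L
n=3: can move to 2, which is L ⇒ W
n=4: can move to 0, which is L ⇒ W
n=5: moves to 4(W), 1(W); every one is W ⇒ L
n=6: can move to 5, which is L ⇒ W
n=7: can move to 0, which is L ⇒ W
n=8: can move to 0, which is L ⇒ W
n=9: can move to 5, which is L ⇒ W
n=10: can move to 2, which is L ⇒ W
n=11: moves to 10(W), 7(W), 4(W), 3(W); every one is W ⇒ L
n=12: can move to 11, which is L ⇒ W
n=13: can move to 5, which is L ⇒ W
n=14: moves to 13(W), 10(W), 7(W), 6(W); every one is W ⇒ L
n=15: can move to 14, which is L ⇒ W
n=16: moves to 15(W), 12(W), 9(W), 8(W); every one is W ⇒ L
n=17: can move to 16, which is L ⇒ W
n=18: can move to 14, which is L ⇒ W
n=19: can move to 11, which is L ⇒ W
n=20: can move to 16, which is L ⇒ W
n=21: can move to 14, which is L ⇒ W
n=22: can move to 14, which is L ⇒ W
n=23: can move to 16, which is L ⇒ W
n=24: can move to 16, which is L ⇒ W
n=25: moves to 24(W), 21(W), 18(W), 17(W); every one is W ⇒ L
n=26: can move to 25, which is L ⇒ W
n=27: moves to 26(W), 23(W), 20(W), 19(W); every one is W ⇒ L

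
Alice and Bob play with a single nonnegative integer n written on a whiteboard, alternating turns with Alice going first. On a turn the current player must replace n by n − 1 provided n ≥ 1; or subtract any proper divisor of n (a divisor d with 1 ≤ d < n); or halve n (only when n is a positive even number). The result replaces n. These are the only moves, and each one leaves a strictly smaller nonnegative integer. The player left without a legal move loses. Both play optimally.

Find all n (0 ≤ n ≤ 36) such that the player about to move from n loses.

0, 2, 5, 7, 9, 11, 13, 15, 17, 19, 21, 23, 25, 27, 29, 31, 33, 35

Label each position W (a win for the player to move) or L (a loss). A position with no legal move is L; any other position is W exactly when some move reaches an L, and L when every move reaches a W.
n=0: no move → L
n=1: →0(L), so W
n=2: →1(W) only, which is W, so L
n=3: →2(L), so W
n=4: →2(L), so W
n=5: →4(W) only, which is W, so L
n=6: →5(L), so W
n=7: →6(W) only, which is W, so L
n=8: →7(L), so W
n=9: →6(W), 8(W) — all W, so L
n=10: →5(L), so W
n=11: →10(W) only, which is W, so L
n=12: →9(L), so W
n=13: →12(W) only, which is W, so L
n=14: →7(L), so W
n=15: →10(W), 12(W), 14(W) — all W, so L
n=16: →15(L), so W
n=17: →16(W) only, which is W, so L
n=18: →9(L), so W
n=19: →18(W) only, which is W, so L
n=20: →15(L), so W
n=21: →14(W), 18(W), 20(W) — all W, so L
n=22: →11(L), so W
n=23: →22(W) only, which is W, so L
n=24: →21(L), so W
n=25: →20(W), 24(W) — all W, so L
n=26: →13(L), so W
n=27: →18(W), 24(W), 26(W) — all W, so L
n=28: →21(L), so W
n=29: →28(W) only, which is W, so L
n=30: →15(L), so W
n=31: →30(W) only, which is W, so L
n=32: →31(L), so W
n=33: →22(W), 30(W), 32(W) — all W, so L
n=34: →17(L), so W
n=35: →28(W), 30(W), 34(W) — all W, so L
n=36: →27(L), so W
The losing starting values of n are exactly the entries labelled L in this table (18 of them).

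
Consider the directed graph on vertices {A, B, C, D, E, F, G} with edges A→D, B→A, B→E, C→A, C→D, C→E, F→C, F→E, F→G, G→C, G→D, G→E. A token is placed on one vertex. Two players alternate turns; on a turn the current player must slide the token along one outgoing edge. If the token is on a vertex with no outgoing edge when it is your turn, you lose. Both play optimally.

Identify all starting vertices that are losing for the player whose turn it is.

D, E

Use the standard recursion: the mover loses at a terminal position; elsewhere, the mover wins exactly when some move hands the opponent an L position.
Every edge goes from a vertex to one that appears earlier in the order E, D, A, C, B, G, F, so processing vertices in that order labels each vertex after all of its successors.
E: no outgoing edge → L
D: no outgoing edge → L
A: can move to D, which is L ⇒ W
C: can move to D, which is L ⇒ W
B: can move to E, which is L ⇒ W
G: can move to D, which is L ⇒ W
F: can move to E, which is L ⇒ W
Reading off the rows marked L gives the requested list; there are 2 such vertices.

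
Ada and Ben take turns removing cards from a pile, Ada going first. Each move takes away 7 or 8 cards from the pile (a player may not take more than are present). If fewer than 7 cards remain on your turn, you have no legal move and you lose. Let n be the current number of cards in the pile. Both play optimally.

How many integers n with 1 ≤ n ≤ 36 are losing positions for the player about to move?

20

Classify positions by backward induction: terminal positions (no move available) are L. From any other position, the mover wins iff some move reaches an L.
n=0: no move → L
n=1: no move → L
n=2: no move → L
n=3: no move → L
n=4: no move → L
n=5: no move → L
n=6: no move → L
n=7: can move to 0, which is L ⇒ W
n=8: can move to 1, which is L ⇒ W
n=9: can move to 2, which is L ⇒ W
n=10: can move to 3, which is L ⇒ W
n=11: can move to 4, which is L ⇒ W
n=12: can move to 5, which is L ⇒ W
n=13: can move to 6, which is L ⇒ W
n=14: can move to 6, which is L ⇒ W
n=15: moves to 8(W), 7(W); every one is W ⇒ L
n=16: moves to 9(W), 8(W); every one is W ⇒ L
n=17: moves to 10(W), 9(W); every one is W ⇒ L
n=18: moves to 11(W), 10(W); every one is W ⇒ L
n=19: moves to 12(W), 11(W); every one is W ⇒ L
n=20: moves to 13(W), 12(W); every one is W ⇒ L
n=21: moves to 14(W), 13(W); every one is W ⇒ L
n=22: can move to 15, which is L ⇒ W
n=23: can move to 16, which is L ⇒ W
n=24: can move to 17, which is L ⇒ W
n=25: can move to 18, which is L ⇒ W
n=26: can move to 19, which is L ⇒ W
n=27: can move to 20, which is L ⇒ W
n=28: can move to 21, which is L ⇒ W
n=29: can move to 21, which is L ⇒ W
n=30: moves to 23(W), 22(W); every one is W ⇒ L
n=31: moves to 24(W), 23(W); every one is W ⇒ L
n=32: moves to 25(W), 24(W); every one is W ⇒ L
n=33: moves to 26(W), 25(W); every one is W ⇒ L
n=34: moves to 27(W), 26(W); every one is W ⇒ L
n=35: moves to 28(W), 27(W); every one is W ⇒ L
n=36: moves to 29(W), 28(W); every one is W ⇒ L
L entries with 1 ≤ n ≤ 36 (n=0 is outside the asked range and is not counted): n = 1, 2, 3, 4, 5, 6, 15, 16, 17, 18, 19, 20, 21, 30, 31, 32, 33, 34, 35, 36; that makes 20.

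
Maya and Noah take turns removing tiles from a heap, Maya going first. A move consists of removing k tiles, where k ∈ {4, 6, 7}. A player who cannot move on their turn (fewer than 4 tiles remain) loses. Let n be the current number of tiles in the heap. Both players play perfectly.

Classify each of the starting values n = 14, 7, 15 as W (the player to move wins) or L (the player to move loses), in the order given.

Label each position W (a win for the player to move) or L (a loss). A position with no legal move is L; any other position is W exactly when some move reaches an L, and L when every move reaches a W.
n=0: no move → L
n=1: no move → L
n=2: no move → L
n=3: no move → L
n=4: →0(L), so W
n=5: →1(L), so W
n=6: →2(L), so W
n=7: →3(L), so W
n=8: →2(L), so W
n=9: →3(L), so W
n=10: →3(L), so W
n=11: →7(W), 5(W), 4(W) — all W, so L
n=12: →8(W), 6(W), 5(W) — all W, so L
n=13: →9(W), 7(W), 6(W) — all W, so L
n=14: →10(W), 8(W), 7(W) — all W, so L
n=15: →11(L), so W

14: L, 7: W, 15: W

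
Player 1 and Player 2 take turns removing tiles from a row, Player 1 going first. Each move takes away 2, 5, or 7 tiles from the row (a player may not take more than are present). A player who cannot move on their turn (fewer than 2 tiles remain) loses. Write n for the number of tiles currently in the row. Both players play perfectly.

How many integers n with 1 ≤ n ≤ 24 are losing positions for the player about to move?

7

Work bottom-up. With no move the player to move loses. Otherwise the position is W if at least one move leads to an L position for the opponent, and L if every move leads to a W.
n=0: no move → L
n=1: no move → L
n=2: reaches L-position 0 → W
n=3: reaches L-position 1 → W
n=4: only reaches 2(W), which is W → L
n=5: reaches L-position 0 → W
n=6: reaches L-position 4 → W
n=7: reaches L-position 0 → W
n=8: reaches L-position 1 → W
n=9: reaches L-position 4 → W
n=10: only reaches 8(W), 5(W), 3(W), all W → L
n=11: reaches L-position 4 → W
n=12: reaches L-position 10 → W
n=13: only reaches 11(W), 8(W), 6(W), all W → L
n=14: only reaches 12(W), 9(W), 7(W), all W → L
n=15: reaches L-position 13 → W
n=16: reaches L-position 14 → W
n=17: reaches L-position 10 → W
n=18: reaches L-position 13 → W
n=19: reaches L-position 14 → W
n=20: reaches L-position 13 → W
n=21: reaches L-position 14 → W
n=22: only reaches 20(W), 17(W), 15(W), all W → L
n=23: only reaches 21(W), 18(W), 16(W), all W → L
n=24: reaches L-position 22 → W
L entries with 1 ≤ n ≤ 24 (n=0 is outside the asked range and is not counted): n = 1, 4, 10, 13, 14, 22, 23; that makes 7.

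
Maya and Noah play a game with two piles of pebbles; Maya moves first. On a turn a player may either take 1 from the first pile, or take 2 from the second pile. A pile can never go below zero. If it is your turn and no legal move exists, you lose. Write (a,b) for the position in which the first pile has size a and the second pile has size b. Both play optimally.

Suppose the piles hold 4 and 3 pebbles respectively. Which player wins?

Build the W/L table. Terminal = L. A non-terminal position is W if it has a move to some L; otherwise it is L.
No move ever increases a pile, so every position that can arise here has a ≤ 4 and b ≤ 3; it is enough to label the cells with 0 ≤ a ≤ 4 and 0 ≤ b ≤ 3.
Every move lowers a or b (never raises either), so fill the grid row by row in increasing a, and left to right within a row: each cell's successors are then already labelled.
      b=0  b=1  b=2  b=3
a=0:    L    L    W    W
a=1:    W    W    L    L
a=2:    L    L    W    W
a=3:    W    W    L    L
a=4:    L    L    W    W
Cells with no legal move (terminal, hence L): (0,0), (0,1).
The remaining L cells, each justified by listing all of its moves:
(1,2): →(0,2)(W), (1,0)(W) — all W, so L
(1,3): →(0,3)(W), (1,1)(W) — all W, so L
(2,0): →(1,0)(W) only, which is W, so L
(2,1): →(1,1)(W) only, which is W, so L
(3,2): →(2,2)(W), (3,0)(W) — all W, so L
(3,3): →(2,3)(W), (3,1)(W) — all W, so L
(4,0): →(3,0)(W) only, which is W, so L
(4,1): →(3,1)(W) only, which is W, so L
Every other cell has at least one move into one of the L cells above, so it is W.
From (4,3) Maya can move to (3,3), reaching an L position.

Maya wins.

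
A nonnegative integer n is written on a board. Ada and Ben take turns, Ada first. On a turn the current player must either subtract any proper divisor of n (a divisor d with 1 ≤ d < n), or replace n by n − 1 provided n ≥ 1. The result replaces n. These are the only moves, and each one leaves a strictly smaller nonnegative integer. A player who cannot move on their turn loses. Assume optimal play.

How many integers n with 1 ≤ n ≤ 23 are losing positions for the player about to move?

11

Work bottom-up. With no move the player to move loses. Otherwise the position is W if at least one move leads to an L position for the opponent, and L if every move leads to a W.
n=0: no move → L
n=1: →0(L), so W
n=2: →1(W) only, which is W, so L
n=3: →2(L), so W
n=4: →2(L), so W
n=5: →4(W) only, which is W, so L
n=6: →5(L), so W
n=7: →6(W) only, which is W, so L
n=8: →7(L), so W
n=9: →6(W), 8(W) — all W, so L
n=10: →5(L), so W
n=11: →10(W) only, which is W, so L
n=12: →9(L), so W
n=13: →12(W) only, which is W, so L
n=14: →7(L), so W
n=15: →10(W), 12(W), 14(W) — all W, so L
n=16: →15(L), so W
n=17: →16(W) only, which is W, so L
n=18: →9(L), so W
n=19: →18(W) only, which is W, so L
n=20: →15(L), so W
n=21: →14(W), 18(W), 20(W) — all W, so L
n=22: →11(L), so W
n=23: →22(W) only, which is W, so L
L entries with 1 ≤ n ≤ 23 (n=0 is outside the asked range and is not counted): n = 2, 5, 7, 9, 11, 13, 15, 17, 19, 21, 23; that makes 11.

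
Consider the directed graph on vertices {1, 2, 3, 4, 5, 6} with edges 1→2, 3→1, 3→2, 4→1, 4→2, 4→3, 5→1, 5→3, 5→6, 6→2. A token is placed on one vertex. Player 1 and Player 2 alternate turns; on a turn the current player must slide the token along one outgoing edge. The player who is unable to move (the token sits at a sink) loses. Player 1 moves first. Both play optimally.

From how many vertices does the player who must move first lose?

2

Build the W/L table. Terminal = L. A non-terminal position is W if it has a move to some L; otherwise it is L.
Every edge goes from a vertex to one that appears earlier in the order 2, 1, 6, 3, 4, 5, so processing vertices in that order labels each vertex after all of its successors.
2: no outgoing edge → L
1: W (go to 2, an L position)
6: W (go to 2, an L position)
3: W (go to 2, an L position)
4: W (go to 2, an L position)
5: L (options 3(W), 6(W), 1(W) are all W)
The L vertices are 2, 5; that is 2 in all.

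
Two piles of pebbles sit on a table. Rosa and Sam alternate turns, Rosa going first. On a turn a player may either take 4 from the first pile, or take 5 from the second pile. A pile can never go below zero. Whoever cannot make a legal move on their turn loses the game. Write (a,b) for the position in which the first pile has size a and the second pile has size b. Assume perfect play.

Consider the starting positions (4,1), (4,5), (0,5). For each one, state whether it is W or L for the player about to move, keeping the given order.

Work bottom-up. With no move the player to move loses. Otherwise the position is W if at least one move leads to an L position for the opponent, and L if every move leads to a W.
No move ever increases a pile, so every position that can arise here has a ≤ 4 and b ≤ 5; it is enough to label the cells with 0 ≤ a ≤ 4 and 0 ≤ b ≤ 5.
Every move lowers a or b (never raises either), so fill the grid row by row in increasing a, and left to right within a row: each cell's successors are then already labelled.
      b=0  b=1  b=2  b=3  b=4  b=5
a=0:    L    L    L    L    L    W
a=1:    L    L    L    L    L    W
a=2:    L    L    L    L    L    W
a=3:    L    L    L    L    L    W
a=4:    W    W    W    W    W    L
Cells with no legal move (terminal, hence L): (0,0), (0,1), (0,2), (0,3), (0,4), (1,0), (1,1), (1,2), (1,3), (1,4), (2,0), (2,1), (2,2), (2,3), (2,4), (3,0), (3,1), (3,2), (3,3), (3,4).
The remaining L cells, each justified by listing all of its moves:
(4,5): L (options (0,5)(W), (4,0)(W) are all W)
Every other cell has at least one move into one of the L cells above, so it is W.
(4,1): the move to (0,1) reaches an L cell, so W
(4,5): one of the L cells justified above, so L
(0,5): the move to (0,0) reaches an L cell, so W

(4,1): W, (4,5): L, (0,5): W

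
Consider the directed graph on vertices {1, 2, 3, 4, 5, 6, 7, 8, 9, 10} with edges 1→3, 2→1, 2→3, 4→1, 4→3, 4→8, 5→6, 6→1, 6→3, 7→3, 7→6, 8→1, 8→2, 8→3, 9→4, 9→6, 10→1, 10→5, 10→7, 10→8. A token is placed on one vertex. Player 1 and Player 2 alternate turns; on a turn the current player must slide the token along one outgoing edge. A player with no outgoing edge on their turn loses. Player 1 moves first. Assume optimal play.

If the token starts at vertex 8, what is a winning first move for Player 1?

Move to 3.

Use the standard recursion: the mover loses at a terminal position; elsewhere, the mover wins exactly when some move hands the opponent an L position.
Every edge goes from a vertex to one that appears earlier in the order 3, 1, 2, 8, 4, 6, 9, 5, 7, 10, so processing vertices in that order labels each vertex after all of its successors.
3: no outgoing edge → L
1: can move to 3, which is L ⇒ W
2: can move to 3, which is L ⇒ W
8: can move to 3, which is L ⇒ W
4: can move to 3, which is L ⇒ W
6: can move to 3, which is L ⇒ W
9: moves to 6(W), 4(W); every one is W ⇒ L
5: the only move is to 6(W), a W ⇒ L
7: can move to 3, which is L ⇒ W
10: can move to 5, which is L ⇒ W
From 8, the L positions reachable in one move are: 3.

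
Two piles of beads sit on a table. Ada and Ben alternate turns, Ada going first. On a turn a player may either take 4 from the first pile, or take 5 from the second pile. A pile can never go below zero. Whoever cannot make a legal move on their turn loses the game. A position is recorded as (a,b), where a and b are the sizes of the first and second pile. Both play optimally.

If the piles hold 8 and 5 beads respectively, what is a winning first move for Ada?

Label each position W (a win for the player to move) or L (a loss). A position with no legal move is L; any other position is W exactly when some move reaches an L, and L when every move reaches a W.
No move ever increases a pile, so every position that can arise here has a ≤ 8 and b ≤ 5; it is enough to label the cells with 0 ≤ a ≤ 8 and 0 ≤ b ≤ 5.
Every move lowers a or b (never raises either), so fill the grid row by row in increasing a, and left to right within a row: each cell's successors are then already labelled.
      b=0  b=1  b=2  b=3  b=4  b=5
a=0:    L    L    L    L    L    W
a=1:    L    L    L    L    L    W
a=2:    L    L    L    L    L    W
a=3:    L    L    L    L    L    W
a=4:    W    W    W    W    W    L
a=5:    W    W    W    W    W    L
a=6:    W    W    W    W    W    L
a=7:    W    W    W    W    W    L
a=8:    L    L    L    L    L    W
Cells with no legal move (terminal, hence L): (0,0), (0,1), (0,2), (0,3), (0,4), (1,0), (1,1), (1,2), (1,3), (1,4), (2,0), (2,1), (2,2), (2,3), (2,4), (3,0), (3,1), (3,2), (3,3), (3,4).
The remaining L cells, each justified by listing all of its moves:
(4,5): moves to (0,5)(W), (4,0)(W); every one is W ⇒ L
(5,5): moves to (1,5)(W), (5,0)(W); every one is W ⇒ L
(6,5): moves to (2,5)(W), (6,0)(W); every one is W ⇒ L
(7,5): moves to (3,5)(W), (7,0)(W); every one is W ⇒ L
(8,0): the only move is to (4,0)(W), a W ⇒ L
(8,1): the only move is to (4,1)(W), a W ⇒ L
(8,2): the only move is to (4,2)(W), a W ⇒ L
(8,3): the only move is to (4,3)(W), a W ⇒ L
(8,4): the only move is to (4,4)(W), a W ⇒ L
Every other cell has at least one move into one of the L cells above, so it is W.
From (8,5), the L positions reachable in one move are: (4,5), (8,0). Any move reaching one of these is winning.

Move to (4,5).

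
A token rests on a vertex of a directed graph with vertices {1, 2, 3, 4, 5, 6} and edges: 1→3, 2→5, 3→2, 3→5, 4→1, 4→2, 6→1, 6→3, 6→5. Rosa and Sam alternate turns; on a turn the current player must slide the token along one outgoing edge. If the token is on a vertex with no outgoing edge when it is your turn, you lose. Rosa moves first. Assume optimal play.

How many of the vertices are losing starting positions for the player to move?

Use the standard recursion: the mover loses at a terminal position; elsewhere, the mover wins exactly when some move hands the opponent an L position.
Every edge goes from a vertex to one that appears earlier in the order 5, 2, 3, 1, 6, 4, so processing vertices in that order labels each vertex after all of its successors.
5: no outgoing edge → L
2: reaches L-position 5 → W
3: reaches L-position 5 → W
1: only reaches 3(W), which is W → L
6: reaches L-position 1 → W
4: reaches L-position 1 → W
The L vertices are 1, 5; that is 2 in all.

2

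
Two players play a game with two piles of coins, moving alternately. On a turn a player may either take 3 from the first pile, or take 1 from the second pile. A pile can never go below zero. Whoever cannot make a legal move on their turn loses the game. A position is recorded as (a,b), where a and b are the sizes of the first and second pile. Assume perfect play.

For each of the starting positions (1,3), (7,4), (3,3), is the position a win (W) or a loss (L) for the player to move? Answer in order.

Build the W/L table. Terminal = L. A non-terminal position is W if it has a move to some L; otherwise it is L.
No move ever increases a pile, so every position that can arise here has a ≤ 7 and b ≤ 4; it is enough to label the cells with 0 ≤ a ≤ 7 and 0 ≤ b ≤ 4.
Every move lowers a or b (never raises either), so fill the grid row by row in increasing a, and left to right within a row: each cell's successors are then already labelled.
      b=0  b=1  b=2  b=3  b=4
a=0:    L    W    L    W    L
a=1:    L    W    L    W    L
a=2:    L    W    L    W    L
a=3:    W    L    W    L    W
a=4:    W    L    W    L    W
a=5:    W    L    W    L    W
a=6:    L    W    L    W    L
a=7:    L    W    L    W    L
Cells with no legal move (terminal, hence L): (0,0), (1,0), (2,0).
The remaining L cells, each justified by listing all of its moves:
(0,2): only reaches (0,1)(W), which is W → L
(0,4): only reaches (0,3)(W), which is W → L
(1,2): only reaches (1,1)(W), which is W → L
(1,4): only reaches (1,3)(W), which is W → L
(2,2): only reaches (2,1)(W), which is W → L
(2,4): only reaches (2,3)(W), which is W → L
(3,1): only reaches (0,1)(W), (3,0)(W), all W → L
(3,3): only reaches (0,3)(W), (3,2)(W), all W → L
(4,1): only reaches (1,1)(W), (4,0)(W), all W → L
(4,3): only reaches (1,3)(W), (4,2)(W), all W → L
(5,1): only reaches (2,1)(W), (5,0)(W), all W → L
(5,3): only reaches (2,3)(W), (5,2)(W), all W → L
(6,0): only reaches (3,0)(W), which is W → L
(6,2): only reaches (3,2)(W), (6,1)(W), all W → L
(6,4): only reaches (3,4)(W), (6,3)(W), all W → L
(7,0): only reaches (4,0)(W), which is W → L
(7,2): only reaches (4,2)(W), (7,1)(W), all W → L
(7,4): only reaches (4,4)(W), (7,3)(W), all W → L
Every other cell has at least one move into one of the L cells above, so it is W.
(1,3): the move to (1,2) reaches an L cell, so W
(7,4): one of the L cells justified above, so L
(3,3): one of the L cells justified above, so L

(1,3): W, (7,4): L, (3,3): L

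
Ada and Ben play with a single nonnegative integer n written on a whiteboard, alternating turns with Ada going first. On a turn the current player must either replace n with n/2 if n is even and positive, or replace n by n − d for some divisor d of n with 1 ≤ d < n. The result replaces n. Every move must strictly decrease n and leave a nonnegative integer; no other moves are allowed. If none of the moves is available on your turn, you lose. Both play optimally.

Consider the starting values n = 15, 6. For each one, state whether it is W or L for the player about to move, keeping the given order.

15: L, 6: W

Use the standard recursion: the mover loses at a terminal position; elsewhere, the mover wins exactly when some move hands the opponent an L position.
n=0: no move → L
n=1: no move → L
n=2: reaches L-position 1 → W
n=3: only reaches 2(W), which is W → L
n=4: reaches L-position 3 → W
n=5: only reaches 4(W), which is W → L
n=6: reaches L-position 3 → W
n=7: only reaches 6(W), which is W → L
n=8: reaches L-position 7 → W
n=9: only reaches 6(W), 8(W), all W → L
n=10: reaches L-position 5 → W
n=11: only reaches 10(W), which is W → L
n=12: reaches L-position 9 → W
n=13: only reaches 12(W), which is W → L
n=14: reaches L-position 7 → W
n=15: only reaches 10(W), 12(W), 14(W), all W → L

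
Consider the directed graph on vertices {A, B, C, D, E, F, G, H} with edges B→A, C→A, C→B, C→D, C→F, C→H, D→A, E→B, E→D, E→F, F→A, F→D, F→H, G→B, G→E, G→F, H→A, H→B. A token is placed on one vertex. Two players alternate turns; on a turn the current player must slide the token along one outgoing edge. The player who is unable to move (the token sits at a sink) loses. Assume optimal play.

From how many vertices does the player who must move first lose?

2

Work bottom-up. With no move the player to move loses. Otherwise the position is W if at least one move leads to an L position for the opponent, and L if every move leads to a W.
Every edge goes from a vertex to one that appears earlier in the order A, B, D, H, F, E, G, C, so processing vertices in that order labels each vertex after all of its successors.
A: no outgoing edge → L
B: →A(L), so W
D: →A(L), so W
H: →A(L), so W
F: →A(L), so W
E: →F(W), D(W), B(W) — all W, so L
G: →E(L), so W
C: →A(L), so W
The L vertices are A, E; that is 2 in all.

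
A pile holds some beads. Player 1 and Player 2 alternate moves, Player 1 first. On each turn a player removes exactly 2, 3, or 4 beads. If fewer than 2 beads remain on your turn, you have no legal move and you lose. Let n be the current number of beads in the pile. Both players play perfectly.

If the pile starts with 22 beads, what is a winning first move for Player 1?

Remove 3, leaving 19.

Positions with no move are L. A position that does have a move is losing for the player to move precisely when every available move leads to a winning position for the opponent. Fill in the labels:
n=0: no move → L
n=1: no move → L
n=2: W (go to 0, an L position)
n=3: W (go to 1, an L position)
n=4: W (go to 1, an L position)
n=5: W (go to 1, an L position)
n=6: L (options 4(W), 3(W), 2(W) are all W)
n=7: L (options 5(W), 4(W), 3(W) are all W)
n=8: W (go to 6, an L position)
n=9: W (go to 7, an L position)
n=10: W (go to 7, an L position)
n=11: W (go to 7, an L position)
n=12: L (options 10(W), 9(W), 8(W) are all W)
n=13: L (options 11(W), 10(W), 9(W) are all W)
n=14: W (go to 12, an L position)
n=15: W (go to 13, an L position)
n=16: W (go to 13, an L position)
n=17: W (go to 13, an L position)
n=18: L (options 16(W), 15(W), 14(W) are all W)
n=19: L (options 17(W), 16(W), 15(W) are all W)
n=20: W (go to 18, an L position)
n=21: W (go to 19, an L position)
n=22: W (go to 19, an L position)
From 22, the L positions reachable in one move are: 19, 18. Any move reaching one of these is winning.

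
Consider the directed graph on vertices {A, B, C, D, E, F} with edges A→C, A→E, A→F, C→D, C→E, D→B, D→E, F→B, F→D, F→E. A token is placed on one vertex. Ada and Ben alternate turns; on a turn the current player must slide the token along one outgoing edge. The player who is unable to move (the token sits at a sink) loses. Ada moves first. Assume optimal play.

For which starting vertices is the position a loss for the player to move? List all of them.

Build the W/L table. Terminal = L. A non-terminal position is W if it has a move to some L; otherwise it is L.
Every edge goes from a vertex to one that appears earlier in the order E, B, D, F, C, A, so processing vertices in that order labels each vertex after all of its successors.
E: no outgoing edge → L
B: no outgoing edge → L
D: →B(L), so W
F: →B(L), so W
C: →E(L), so W
A: →E(L), so W
The losing starting vertices are exactly the entries labelled L in this table (2 of them).

B, E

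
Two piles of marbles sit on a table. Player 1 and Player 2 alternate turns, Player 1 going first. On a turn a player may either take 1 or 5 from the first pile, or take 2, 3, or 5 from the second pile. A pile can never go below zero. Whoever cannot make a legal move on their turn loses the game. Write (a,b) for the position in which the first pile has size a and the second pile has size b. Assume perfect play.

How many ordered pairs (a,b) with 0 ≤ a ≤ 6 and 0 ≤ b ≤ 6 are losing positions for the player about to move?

14

Positions with no move are L. A position that does have a move is losing for the player to move precisely when every available move leads to a winning position for the opponent. Fill in the labels:
Every move lowers a or b (never raises either), so fill the grid row by row in increasing a, and left to right within a row: each cell's successors are then already labelled.
      b=0  b=1  b=2  b=3  b=4  b=5  b=6
a=0:    L    L    W    W    W    W    W
a=1:    W    W    L    L    W    W    W
a=2:    L    L    W    W    W    W    W
a=3:    W    W    L    L    W    W    W
a=4:    L    L    W    W    W    W    W
a=5:    W    W    L    L    W    W    W
a=6:    L    L    W    W    W    W    W
Cells with no legal move (terminal, hence L): (0,0), (0,1).
The remaining L cells, each justified by listing all of its moves:
(1,2): →(0,2)(W), (1,0)(W) — all W, so L
(1,3): →(0,3)(W), (1,1)(W), (1,0)(W) — all W, so L
(2,0): →(1,0)(W) only, which is W, so L
(2,1): →(1,1)(W) only, which is W, so L
(3,2): →(2,2)(W), (3,0)(W) — all W, so L
(3,3): →(2,3)(W), (3,1)(W), (3,0)(W) — all W, so L
(4,0): →(3,0)(W) only, which is W, so L
(4,1): →(3,1)(W) only, which is W, so L
(5,2): →(4,2)(W), (0,2)(W), (5,0)(W) — all W, so L
(5,3): →(4,3)(W), (0,3)(W), (5,1)(W), (5,0)(W) — all W, so L
(6,0): →(5,0)(W), (1,0)(W) — all W, so L
(6,1): →(5,1)(W), (1,1)(W) — all W, so L
Every other cell has at least one move into one of the L cells above, so it is W.
L cells per row: a=0: 2, a=1: 2, a=2: 2, a=3: 2, a=4: 2, a=5: 2, a=6: 2; total 14.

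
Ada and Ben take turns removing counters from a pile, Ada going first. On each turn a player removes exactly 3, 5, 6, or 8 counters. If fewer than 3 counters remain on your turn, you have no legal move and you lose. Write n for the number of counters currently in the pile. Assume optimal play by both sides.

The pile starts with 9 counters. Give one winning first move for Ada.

Remove 8, leaving 1.

Work bottom-up. With no move the player to move loses. Otherwise the position is W if at least one move leads to an L position for the opponent, and L if every move leads to a W.
n=0: no move → L
n=1: no move → L
n=2: no move → L
n=3: reaches L-position 0 → W
n=4: reaches L-position 1 → W
n=5: reaches L-position 2 → W
n=6: reaches L-position 1 → W
n=7: reaches L-position 2 → W
n=8: reaches L-position 2 → W
n=9: reaches L-position 1 → W
From 9, the L positions reachable in one move are: 1.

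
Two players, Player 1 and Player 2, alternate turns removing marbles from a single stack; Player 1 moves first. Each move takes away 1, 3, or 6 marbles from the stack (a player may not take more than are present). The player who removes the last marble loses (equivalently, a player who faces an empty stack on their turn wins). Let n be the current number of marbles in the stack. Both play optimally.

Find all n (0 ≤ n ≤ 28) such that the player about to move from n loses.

1, 3, 5, 10, 12, 14, 19, 21, 23, 28

Build the W/L table. Terminal = W. A non-terminal position is W if it has a move to some L; otherwise it is L.
n=0: no move; the opponent has just taken the last marble and therefore loses → W
n=1: the only move is to 0(W), a W ⇒ L
n=2: can move to 1, which is L ⇒ W
n=3: moves to 2(W), 0(W); every one is W ⇒ L
n=4: can move to 3, which is L ⇒ W
n=5: moves to 4(W), 2(W); every one is W ⇒ L
n=6: can move to 5, which is L ⇒ W
n=7: can move to 1, which is L ⇒ W
n=8: can move to 5, which is L ⇒ W
n=9: can move to 3, which is L ⇒ W
n=10: moves to 9(W), 7(W), 4(W); every one is W ⇒ L
n=11: can move to 10, which is L ⇒ W
n=12: moves to 11(W), 9(W), 6(W); every one is W ⇒ L
n=13: can move to 12, which is L ⇒ W
n=14: moves to 13(W), 11(W), 8(W); every one is W ⇒ L
n=15: can move to 14, which is L ⇒ W
n=16: can move to 10, which is L ⇒ W
n=17: can move to 14, which is L ⇒ W
n=18: can move to 12, which is L ⇒ W
n=19: moves to 18(W), 16(W), 13(W); every one is W ⇒ L
n=20: can move to 19, which is L ⇒ W
n=21: moves to 20(W), 18(W), 15(W); every one is W ⇒ L
n=22: can move to 21, which is L ⇒ W
n=23: moves to 22(W), 20(W), 17(W); every one is W ⇒ L
n=24: can move to 23, which is L ⇒ W
n=25: can move to 19, which is L ⇒ W
n=26: can move to 23, which is L ⇒ W
n=27: can move to 21, which is L ⇒ W
n=28: moves to 27(W), 25(W), 22(W); every one is W ⇒ L
The losing starting values of n are exactly the entries labelled L in this table (10 of them).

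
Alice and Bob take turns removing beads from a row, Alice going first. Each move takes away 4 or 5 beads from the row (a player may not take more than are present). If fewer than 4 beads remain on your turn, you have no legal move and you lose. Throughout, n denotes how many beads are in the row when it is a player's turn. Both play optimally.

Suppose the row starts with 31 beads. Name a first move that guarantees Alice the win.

Classify positions by backward induction: terminal positions (no move available) are L. From any other position, the mover wins iff some move reaches an L.
n=0: no move → L
n=1: no move → L
n=2: no move → L
n=3: no move → L
n=4: →0(L), so W
n=5: →1(L), so W
n=6: →2(L), so W
n=7: →3(L), so W
n=8: →3(L), so W
n=9: →5(W), 4(W) — all W, so L
n=10: →6(W), 5(W) — all W, so L
n=11: →7(W), 6(W) — all W, so L
n=12: →8(W), 7(W) — all W, so L
n=13: →9(L), so W
n=14: →10(L), so W
n=15: →11(L), so W
n=16: →12(L), so W
n=17: →12(L), so W
n=18: →14(W), 13(W) — all W, so L
n=19: →15(W), 14(W) — all W, so L
n=20: →16(W), 15(W) — all W, so L
n=21: →17(W), 16(W) — all W, so L
n=22: →18(L), so W
n=23: →19(L), so W
n=24: →20(L), so W
n=25: →21(L), so W
n=26: →21(L), so W
n=27: →23(W), 22(W) — all W, so L
n=28: →24(W), 23(W) — all W, so L
n=29: →25(W), 24(W) — all W, so L
n=30: →26(W), 25(W) — all W, so L
n=31: →27(L), so W
From 31, the L positions reachable in one move are: 27.

Remove 4, leaving 27.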